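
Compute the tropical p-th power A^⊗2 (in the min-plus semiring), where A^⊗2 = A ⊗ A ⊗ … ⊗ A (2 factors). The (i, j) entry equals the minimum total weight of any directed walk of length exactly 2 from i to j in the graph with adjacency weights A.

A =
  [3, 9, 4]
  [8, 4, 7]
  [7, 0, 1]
A^⊗2 =
  [6, 4, 5]
  [11, 7, 8]
  [8, 1, 2]

Each entry (A^⊗2)_ij equals the minimum over all length-2 walks i = v_0 → v_1 → … → v_2 = j of Σ_t A[v_t][v_{t+1}]. For example, for (i, j) = (0, 2) we minimise over 3 possible intermediate vertex sequences; the minimum is 5, attained along the walk 0 → 2 → 2.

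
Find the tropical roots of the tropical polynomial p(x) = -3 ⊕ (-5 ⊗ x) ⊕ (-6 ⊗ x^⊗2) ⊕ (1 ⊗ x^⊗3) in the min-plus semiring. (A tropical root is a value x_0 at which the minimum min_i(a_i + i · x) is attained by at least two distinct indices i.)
Roots: {-7, 1, 2}

Each tropical root is a break point of the lower envelope of the lines y = a_i + i · x (there are 4 lines, with slopes 0, 1, ..., 3). Only the lines that attain the minimum somewhere contribute to roots; other lines are dominated. Here the surviving (envelope) indices are i = 3, i = 2, i = 1, i = 0.
Intersections between consecutive envelope lines give the roots: for adjacent envelope indices i < j the intersection is x = (a_i − a_j) / (j − i). Reading off the sorted break points: {-7, 1, 2}.
Verification: at each break x_0, at least two indices attain the minimum of min_i(a_i + i · x_0).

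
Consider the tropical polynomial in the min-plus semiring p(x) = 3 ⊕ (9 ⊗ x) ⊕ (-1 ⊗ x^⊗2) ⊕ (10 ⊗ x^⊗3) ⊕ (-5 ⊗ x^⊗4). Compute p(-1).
p(-1) = -9

A tropical monomial a ⊗ x^⊗i evaluates to a + i · x. Evaluating each term at x = -1:
  Term 0 contributes 3 + 0 · -1 = 3
  Term 1 contributes 9 + 1 · -1 = 8
  Term 2 contributes -1 + 2 · -1 = -3
  Term 3 contributes 10 + 3 · -1 = 7
  Term 4 contributes -5 + 4 · -1 = -9
p(-1) = ⊕ of these = min[3, 8, -3, 7, -9] = -9.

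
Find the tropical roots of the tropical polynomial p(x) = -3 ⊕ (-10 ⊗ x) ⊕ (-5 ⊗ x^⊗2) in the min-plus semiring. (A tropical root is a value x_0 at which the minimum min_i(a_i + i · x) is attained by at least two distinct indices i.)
Roots: {-5, 7}

Each tropical root is a break point of the lower envelope of the lines y = a_i + i · x (there are 3 lines, with slopes 0, 1, ..., 2). Only the lines that attain the minimum somewhere contribute to roots; other lines are dominated. Here the surviving (envelope) indices are i = 2, i = 1, i = 0.
Intersections between consecutive envelope lines give the roots: for adjacent envelope indices i < j the intersection is x = (a_i − a_j) / (j − i). Reading off the sorted break points: {-5, 7}.
Verification: at each break x_0, at least two indices attain the minimum of min_i(a_i + i · x_0).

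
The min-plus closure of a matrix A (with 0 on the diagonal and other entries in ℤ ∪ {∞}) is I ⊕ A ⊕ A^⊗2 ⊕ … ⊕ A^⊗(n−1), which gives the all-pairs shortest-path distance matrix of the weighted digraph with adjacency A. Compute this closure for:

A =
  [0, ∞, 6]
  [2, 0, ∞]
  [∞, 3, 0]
Closure =
  [0, 9, 6]
  [2, 0, 8]
  [5, 3, 0]

This is the Floyd-Warshall all-pairs shortest-path computation. For each intermediate vertex k = 0, 1, …, 2, update dist[i][j] ← min(dist[i][j], dist[i][k] + dist[k][j]). The final matrix gives, for each (i, j), the minimum total weight of any directed path from i to j (possibly empty when i = j).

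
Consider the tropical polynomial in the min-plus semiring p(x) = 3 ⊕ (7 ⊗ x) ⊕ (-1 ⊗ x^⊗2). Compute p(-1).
p(-1) = -3

A tropical monomial a ⊗ x^⊗i evaluates to a + i · x. Evaluating each term at x = -1:
  Term 0 contributes 3 + 0 · -1 = 3
  Term 1 contributes 7 + 1 · -1 = 6
  Term 2 contributes -1 + 2 · -1 = -3
p(-1) = ⊕ of these = min[3, 6, -3] = -3.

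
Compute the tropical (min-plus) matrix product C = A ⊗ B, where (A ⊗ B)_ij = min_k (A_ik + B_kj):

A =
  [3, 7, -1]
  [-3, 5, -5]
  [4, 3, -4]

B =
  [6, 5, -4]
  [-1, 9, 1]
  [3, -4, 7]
A ⊗ B =
  [2, -5, -1]
  [-2, -9, -7]
  [-1, -8, 0]

Apply the min-plus product entry-by-entry:
  C[0][0] = min over k of (A[0][0] + B[0][0] = 3 + 6 = 9, A[0][1] + B[1][0] = 7 + -1 = 6, A[0][2] + B[2][0] = -1 + 3 = 2) = 2 (attained at k = 2)
  C[0][1] = min over k of (A[0][0] + B[0][1] = 3 + 5 = 8, A[0][1] + B[1][1] = 7 + 9 = 16, A[0][2] + B[2][1] = -1 + -4 = -5) = -5 (attained at k = 2)
  C[0][2] = min over k of (A[0][0] + B[0][2] = 3 + -4 = -1, A[0][1] + B[1][2] = 7 + 1 = 8, A[0][2] + B[2][2] = -1 + 7 = 6) = -1 (attained at k = 0)
  C[1][0] = min over k of (A[1][0] + B[0][0] = -3 + 6 = 3, A[1][1] + B[1][0] = 5 + -1 = 4, A[1][2] + B[2][0] = -5 + 3 = -2) = -2 (attained at k = 2)
  C[1][1] = min over k of (A[1][0] + B[0][1] = -3 + 5 = 2, A[1][1] + B[1][1] = 5 + 9 = 14, A[1][2] + B[2][1] = -5 + -4 = -9) = -9 (attained at k = 2)
  C[1][2] = min over k of (A[1][0] + B[0][2] = -3 + -4 = -7, A[1][1] + B[1][2] = 5 + 1 = 6, A[1][2] + B[2][2] = -5 + 7 = 2) = -7 (attained at k = 0)
  C[2][0] = min over k of (A[2][0] + B[0][0] = 4 + 6 = 10, A[2][1] + B[1][0] = 3 + -1 = 2, A[2][2] + B[2][0] = -4 + 3 = -1) = -1 (attained at k = 2)
  C[2][1] = min over k of (A[2][0] + B[0][1] = 4 + 5 = 9, A[2][1] + B[1][1] = 3 + 9 = 12, A[2][2] + B[2][1] = -4 + -4 = -8) = -8 (attained at k = 2)
  C[2][2] = min over k of (A[2][0] + B[0][2] = 4 + -4 = 0, A[2][1] + B[1][2] = 3 + 1 = 4, A[2][2] + B[2][2] = -4 + 7 = 3) = 0 (attained at k = 0)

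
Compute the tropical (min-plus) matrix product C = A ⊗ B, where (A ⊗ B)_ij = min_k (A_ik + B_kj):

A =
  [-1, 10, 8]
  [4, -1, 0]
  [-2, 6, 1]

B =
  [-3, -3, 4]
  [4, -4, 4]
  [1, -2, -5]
A ⊗ B =
  [-4, -4, 3]
  [1, -5, -5]
  [-5, -5, -4]

Apply the min-plus product entry-by-entry:
  C[0][0] = min over k of (A[0][0] + B[0][0] = -1 + -3 = -4, A[0][1] + B[1][0] = 10 + 4 = 14, A[0][2] + B[2][0] = 8 + 1 = 9) = -4 (attained at k = 0)
  C[0][1] = min over k of (A[0][0] + B[0][1] = -1 + -3 = -4, A[0][1] + B[1][1] = 10 + -4 = 6, A[0][2] + B[2][1] = 8 + -2 = 6) = -4 (attained at k = 0)
  C[0][2] = min over k of (A[0][0] + B[0][2] = -1 + 4 = 3, A[0][1] + B[1][2] = 10 + 4 = 14, A[0][2] + B[2][2] = 8 + -5 = 3) = 3 (attained at k = 0)
  C[1][0] = min over k of (A[1][0] + B[0][0] = 4 + -3 = 1, A[1][1] + B[1][0] = -1 + 4 = 3, A[1][2] + B[2][0] = 0 + 1 = 1) = 1 (attained at k = 0)
  C[1][1] = min over k of (A[1][0] + B[0][1] = 4 + -3 = 1, A[1][1] + B[1][1] = -1 + -4 = -5, A[1][2] + B[2][1] = 0 + -2 = -2) = -5 (attained at k = 1)
  C[1][2] = min over k of (A[1][0] + B[0][2] = 4 + 4 = 8, A[1][1] + B[1][2] = -1 + 4 = 3, A[1][2] + B[2][2] = 0 + -5 = -5) = -5 (attained at k = 2)
  C[2][0] = min over k of (A[2][0] + B[0][0] = -2 + -3 = -5, A[2][1] + B[1][0] = 6 + 4 = 10, A[2][2] + B[2][0] = 1 + 1 = 2) = -5 (attained at k = 0)
  C[2][1] = min over k of (A[2][0] + B[0][1] = -2 + -3 = -5, A[2][1] + B[1][1] = 6 + -4 = 2, A[2][2] + B[2][1] = 1 + -2 = -1) = -5 (attained at k = 0)
  C[2][2] = min over k of (A[2][0] + B[0][2] = -2 + 4 = 2, A[2][1] + B[1][2] = 6 + 4 = 10, A[2][2] + B[2][2] = 1 + -5 = -4) = -4 (attained at k = 2)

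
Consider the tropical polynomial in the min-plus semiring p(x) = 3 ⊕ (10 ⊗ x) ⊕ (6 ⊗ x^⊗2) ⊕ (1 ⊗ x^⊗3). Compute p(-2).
p(-2) = -5

A tropical monomial a ⊗ x^⊗i evaluates to a + i · x. Evaluating each term at x = -2:
  Term 0 contributes 3 + 0 · -2 = 3
  Term 1 contributes 10 + 1 · -2 = 8
  Term 2 contributes 6 + 2 · -2 = 2
  Term 3 contributes 1 + 3 · -2 = -5
p(-2) = ⊕ of these = min[3, 8, 2, -5] = -5.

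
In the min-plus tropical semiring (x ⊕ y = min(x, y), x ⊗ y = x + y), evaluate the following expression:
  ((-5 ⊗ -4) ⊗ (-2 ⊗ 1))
((-5 ⊗ -4) ⊗ (-2 ⊗ 1)) = -10

Expand innermost to outermost. Recall ⊕ takes the minimum of its arguments and ⊗ takes their sum. Working out the expression ((-5 ⊗ -4) ⊗ (-2 ⊗ 1)) gives -10.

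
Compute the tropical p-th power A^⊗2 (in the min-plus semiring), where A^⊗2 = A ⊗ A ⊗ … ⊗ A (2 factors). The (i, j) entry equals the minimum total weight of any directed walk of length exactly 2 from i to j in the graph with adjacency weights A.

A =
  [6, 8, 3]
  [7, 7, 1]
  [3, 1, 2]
A^⊗2 =
  [6, 4, 5]
  [4, 2, 3]
  [5, 3, 2]

Each entry (A^⊗2)_ij equals the minimum over all length-2 walks i = v_0 → v_1 → … → v_2 = j of Σ_t A[v_t][v_{t+1}]. For example, for (i, j) = (0, 2) we minimise over 3 possible intermediate vertex sequences; the minimum is 5, attained along the walk 0 → 2 → 2.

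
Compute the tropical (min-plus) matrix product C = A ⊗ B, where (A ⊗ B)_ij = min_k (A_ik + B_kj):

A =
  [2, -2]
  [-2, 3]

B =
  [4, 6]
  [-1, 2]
A ⊗ B =
  [-3, 0]
  [2, 4]

Apply the min-plus product entry-by-entry:
  C[0][0] = min over k of (A[0][0] + B[0][0] = 2 + 4 = 6, A[0][1] + B[1][0] = -2 + -1 = -3) = -3 (attained at k = 1)
  C[0][1] = min over k of (A[0][0] + B[0][1] = 2 + 6 = 8, A[0][1] + B[1][1] = -2 + 2 = 0) = 0 (attained at k = 1)
  C[1][0] = min over k of (A[1][0] + B[0][0] = -2 + 4 = 2, A[1][1] + B[1][0] = 3 + -1 = 2) = 2 (attained at k = 0)
  C[1][1] = min over k of (A[1][0] + B[0][1] = -2 + 6 = 4, A[1][1] + B[1][1] = 3 + 2 = 5) = 4 (attained at k = 0)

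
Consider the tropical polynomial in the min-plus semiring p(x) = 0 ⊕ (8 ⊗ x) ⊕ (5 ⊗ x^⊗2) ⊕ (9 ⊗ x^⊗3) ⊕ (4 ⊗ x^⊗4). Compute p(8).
p(8) = 0

A tropical monomial a ⊗ x^⊗i evaluates to a + i · x. Evaluating each term at x = 8:
  Term 0 contributes 0 + 0 · 8 = 0
  Term 1 contributes 8 + 1 · 8 = 16
  Term 2 contributes 5 + 2 · 8 = 21
  Term 3 contributes 9 + 3 · 8 = 33
  Term 4 contributes 4 + 4 · 8 = 36
p(8) = ⊕ of these = min[0, 16, 21, 33, 36] = 0.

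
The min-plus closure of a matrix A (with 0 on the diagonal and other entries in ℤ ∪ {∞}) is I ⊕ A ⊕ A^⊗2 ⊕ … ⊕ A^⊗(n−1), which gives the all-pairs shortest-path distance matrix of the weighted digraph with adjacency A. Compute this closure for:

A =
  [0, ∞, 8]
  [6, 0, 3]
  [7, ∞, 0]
Closure =
  [0, ∞, 8]
  [6, 0, 3]
  [7, ∞, 0]

This is the Floyd-Warshall all-pairs shortest-path computation. For each intermediate vertex k = 0, 1, …, 2, update dist[i][j] ← min(dist[i][j], dist[i][k] + dist[k][j]). The final matrix gives, for each (i, j), the minimum total weight of any directed path from i to j (possibly empty when i = j).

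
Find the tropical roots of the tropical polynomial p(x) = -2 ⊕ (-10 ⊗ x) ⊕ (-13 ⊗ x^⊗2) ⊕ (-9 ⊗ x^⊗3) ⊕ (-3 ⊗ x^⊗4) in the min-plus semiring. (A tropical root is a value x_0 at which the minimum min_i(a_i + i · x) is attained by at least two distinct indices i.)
Roots: {-6, -4, 3, 8}

Each tropical root is a break point of the lower envelope of the lines y = a_i + i · x (there are 5 lines, with slopes 0, 1, ..., 4). Only the lines that attain the minimum somewhere contribute to roots; other lines are dominated. Here the surviving (envelope) indices are i = 4, i = 3, i = 2, i = 1, i = 0.
Intersections between consecutive envelope lines give the roots: for adjacent envelope indices i < j the intersection is x = (a_i − a_j) / (j − i). Reading off the sorted break points: {-6, -4, 3, 8}.
Verification: at each break x_0, at least two indices attain the minimum of min_i(a_i + i · x_0).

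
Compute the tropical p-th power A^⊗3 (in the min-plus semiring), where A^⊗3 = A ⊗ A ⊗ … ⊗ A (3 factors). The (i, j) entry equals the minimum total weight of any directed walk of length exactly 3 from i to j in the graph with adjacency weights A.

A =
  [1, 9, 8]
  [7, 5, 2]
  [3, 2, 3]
A^⊗3 =
  [3, 11, 10]
  [6, 7, 6]
  [5, 6, 7]

Each entry (A^⊗3)_ij equals the minimum over all length-3 walks i = v_0 → v_1 → … → v_3 = j of Σ_t A[v_t][v_{t+1}]. For example, for (i, j) = (0, 2) we minimise over 9 possible intermediate vertex sequences; the minimum is 10, attained along the walk 0 → 0 → 0 → 2.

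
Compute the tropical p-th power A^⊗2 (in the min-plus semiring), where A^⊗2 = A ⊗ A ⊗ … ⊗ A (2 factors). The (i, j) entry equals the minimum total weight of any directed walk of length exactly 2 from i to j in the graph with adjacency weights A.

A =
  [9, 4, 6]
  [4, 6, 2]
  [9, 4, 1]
A^⊗2 =
  [8, 10, 6]
  [10, 6, 3]
  [8, 5, 2]

Each entry (A^⊗2)_ij equals the minimum over all length-2 walks i = v_0 → v_1 → … → v_2 = j of Σ_t A[v_t][v_{t+1}]. For example, for (i, j) = (0, 2) we minimise over 3 possible intermediate vertex sequences; the minimum is 6, attained along the walk 0 → 1 → 2.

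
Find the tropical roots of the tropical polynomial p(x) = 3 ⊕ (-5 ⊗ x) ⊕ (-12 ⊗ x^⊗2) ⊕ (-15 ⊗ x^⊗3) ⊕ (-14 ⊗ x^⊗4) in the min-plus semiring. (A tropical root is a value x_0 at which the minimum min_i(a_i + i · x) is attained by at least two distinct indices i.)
Roots: {-1, 3, 7, 8}

Each tropical root is a break point of the lower envelope of the lines y = a_i + i · x (there are 5 lines, with slopes 0, 1, ..., 4). Only the lines that attain the minimum somewhere contribute to roots; other lines are dominated. Here the surviving (envelope) indices are i = 4, i = 3, i = 2, i = 1, i = 0.
Intersections between consecutive envelope lines give the roots: for adjacent envelope indices i < j the intersection is x = (a_i − a_j) / (j − i). Reading off the sorted break points: {-1, 3, 7, 8}.
Verification: at each break x_0, at least two indices attain the minimum of min_i(a_i + i · x_0).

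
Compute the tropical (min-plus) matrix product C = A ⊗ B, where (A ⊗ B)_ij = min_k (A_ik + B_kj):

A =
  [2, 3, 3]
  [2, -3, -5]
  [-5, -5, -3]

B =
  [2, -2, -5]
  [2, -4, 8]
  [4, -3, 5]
A ⊗ B =
  [4, -1, -3]
  [-1, -8, -3]
  [-3, -9, -10]

Apply the min-plus product entry-by-entry:
  C[0][0] = min over k of (A[0][0] + B[0][0] = 2 + 2 = 4, A[0][1] + B[1][0] = 3 + 2 = 5, A[0][2] + B[2][0] = 3 + 4 = 7) = 4 (attained at k = 0)
  C[0][1] = min over k of (A[0][0] + B[0][1] = 2 + -2 = 0, A[0][1] + B[1][1] = 3 + -4 = -1, A[0][2] + B[2][1] = 3 + -3 = 0) = -1 (attained at k = 1)
  C[0][2] = min over k of (A[0][0] + B[0][2] = 2 + -5 = -3, A[0][1] + B[1][2] = 3 + 8 = 11, A[0][2] + B[2][2] = 3 + 5 = 8) = -3 (attained at k = 0)
  C[1][0] = min over k of (A[1][0] + B[0][0] = 2 + 2 = 4, A[1][1] + B[1][0] = -3 + 2 = -1, A[1][2] + B[2][0] = -5 + 4 = -1) = -1 (attained at k = 1)
  C[1][1] = min over k of (A[1][0] + B[0][1] = 2 + -2 = 0, A[1][1] + B[1][1] = -3 + -4 = -7, A[1][2] + B[2][1] = -5 + -3 = -8) = -8 (attained at k = 2)
  C[1][2] = min over k of (A[1][0] + B[0][2] = 2 + -5 = -3, A[1][1] + B[1][2] = -3 + 8 = 5, A[1][2] + B[2][2] = -5 + 5 = 0) = -3 (attained at k = 0)
  C[2][0] = min over k of (A[2][0] + B[0][0] = -5 + 2 = -3, A[2][1] + B[1][0] = -5 + 2 = -3, A[2][2] + B[2][0] = -3 + 4 = 1) = -3 (attained at k = 0)
  C[2][1] = min over k of (A[2][0] + B[0][1] = -5 + -2 = -7, A[2][1] + B[1][1] = -5 + -4 = -9, A[2][2] + B[2][1] = -3 + -3 = -6) = -9 (attained at k = 1)
  C[2][2] = min over k of (A[2][0] + B[0][2] = -5 + -5 = -10, A[2][1] + B[1][2] = -5 + 8 = 3, A[2][2] + B[2][2] = -3 + 5 = 2) = -10 (attained at k = 0)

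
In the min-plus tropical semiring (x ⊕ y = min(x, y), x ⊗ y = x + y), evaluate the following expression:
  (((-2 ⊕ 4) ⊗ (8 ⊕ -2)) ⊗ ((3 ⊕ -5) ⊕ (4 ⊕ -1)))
(((-2 ⊕ 4) ⊗ (8 ⊕ -2)) ⊗ ((3 ⊕ -5) ⊕ (4 ⊕ -1))) = -9

Expand innermost to outermost. Recall ⊕ takes the minimum of its arguments and ⊗ takes their sum. Working out the expression (((-2 ⊕ 4) ⊗ (8 ⊕ -2)) ⊗ ((3 ⊕ -5) ⊕ (4 ⊕ -1))) gives -9.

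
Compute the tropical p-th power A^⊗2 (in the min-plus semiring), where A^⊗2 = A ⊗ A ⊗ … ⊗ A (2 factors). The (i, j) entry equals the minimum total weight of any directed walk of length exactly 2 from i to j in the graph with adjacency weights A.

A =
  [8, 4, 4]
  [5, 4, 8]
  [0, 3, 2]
A^⊗2 =
  [4, 7, 6]
  [8, 8, 9]
  [2, 4, 4]

Each entry (A^⊗2)_ij equals the minimum over all length-2 walks i = v_0 → v_1 → … → v_2 = j of Σ_t A[v_t][v_{t+1}]. For example, for (i, j) = (0, 2) we minimise over 3 possible intermediate vertex sequences; the minimum is 6, attained along the walk 0 → 2 → 2.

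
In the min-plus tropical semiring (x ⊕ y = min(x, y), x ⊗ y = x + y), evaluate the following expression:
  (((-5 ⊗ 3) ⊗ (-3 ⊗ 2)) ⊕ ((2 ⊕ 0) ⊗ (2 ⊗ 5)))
(((-5 ⊗ 3) ⊗ (-3 ⊗ 2)) ⊕ ((2 ⊕ 0) ⊗ (2 ⊗ 5))) = -3

Expand innermost to outermost. Recall ⊕ takes the minimum of its arguments and ⊗ takes their sum. Working out the expression (((-5 ⊗ 3) ⊗ (-3 ⊗ 2)) ⊕ ((2 ⊕ 0) ⊗ (2 ⊗ 5))) gives -3.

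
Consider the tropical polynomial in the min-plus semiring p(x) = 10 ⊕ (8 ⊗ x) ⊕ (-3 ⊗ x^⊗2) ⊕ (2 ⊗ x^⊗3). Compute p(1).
p(1) = -1

A tropical monomial a ⊗ x^⊗i evaluates to a + i · x. Evaluating each term at x = 1:
  Term 0 contributes 10 + 0 · 1 = 10
  Term 1 contributes 8 + 1 · 1 = 9
  Term 2 contributes -3 + 2 · 1 = -1
  Term 3 contributes 2 + 3 · 1 = 5
p(1) = ⊕ of these = min[10, 9, -1, 5] = -1.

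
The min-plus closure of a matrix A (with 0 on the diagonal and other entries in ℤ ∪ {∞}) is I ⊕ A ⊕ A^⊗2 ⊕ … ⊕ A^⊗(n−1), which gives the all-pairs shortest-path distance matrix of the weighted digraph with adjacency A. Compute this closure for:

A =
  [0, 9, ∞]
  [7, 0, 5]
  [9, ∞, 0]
Closure =
  [0, 9, 14]
  [7, 0, 5]
  [9, 18, 0]

This is the Floyd-Warshall all-pairs shortest-path computation. For each intermediate vertex k = 0, 1, …, 2, update dist[i][j] ← min(dist[i][j], dist[i][k] + dist[k][j]). The final matrix gives, for each (i, j), the minimum total weight of any directed path from i to j (possibly empty when i = j).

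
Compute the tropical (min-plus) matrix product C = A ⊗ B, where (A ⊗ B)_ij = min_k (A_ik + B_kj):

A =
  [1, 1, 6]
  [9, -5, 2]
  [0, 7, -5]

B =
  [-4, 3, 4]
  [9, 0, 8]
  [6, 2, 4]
A ⊗ B =
  [-3, 1, 5]
  [4, -5, 3]
  [-4, -3, -1]

Apply the min-plus product entry-by-entry:
  C[0][0] = min over k of (A[0][0] + B[0][0] = 1 + -4 = -3, A[0][1] + B[1][0] = 1 + 9 = 10, A[0][2] + B[2][0] = 6 + 6 = 12) = -3 (attained at k = 0)
  C[0][1] = min over k of (A[0][0] + B[0][1] = 1 + 3 = 4, A[0][1] + B[1][1] = 1 + 0 = 1, A[0][2] + B[2][1] = 6 + 2 = 8) = 1 (attained at k = 1)
  C[0][2] = min over k of (A[0][0] + B[0][2] = 1 + 4 = 5, A[0][1] + B[1][2] = 1 + 8 = 9, A[0][2] + B[2][2] = 6 + 4 = 10) = 5 (attained at k = 0)
  C[1][0] = min over k of (A[1][0] + B[0][0] = 9 + -4 = 5, A[1][1] + B[1][0] = -5 + 9 = 4, A[1][2] + B[2][0] = 2 + 6 = 8) = 4 (attained at k = 1)
  C[1][1] = min over k of (A[1][0] + B[0][1] = 9 + 3 = 12, A[1][1] + B[1][1] = -5 + 0 = -5, A[1][2] + B[2][1] = 2 + 2 = 4) = -5 (attained at k = 1)
  C[1][2] = min over k of (A[1][0] + B[0][2] = 9 + 4 = 13, A[1][1] + B[1][2] = -5 + 8 = 3, A[1][2] + B[2][2] = 2 + 4 = 6) = 3 (attained at k = 1)
  C[2][0] = min over k of (A[2][0] + B[0][0] = 0 + -4 = -4, A[2][1] + B[1][0] = 7 + 9 = 16, A[2][2] + B[2][0] = -5 + 6 = 1) = -4 (attained at k = 0)
  C[2][1] = min over k of (A[2][0] + B[0][1] = 0 + 3 = 3, A[2][1] + B[1][1] = 7 + 0 = 7, A[2][2] + B[2][1] = -5 + 2 = -3) = -3 (attained at k = 2)
  C[2][2] = min over k of (A[2][0] + B[0][2] = 0 + 4 = 4, A[2][1] + B[1][2] = 7 + 8 = 15, A[2][2] + B[2][2] = -5 + 4 = -1) = -1 (attained at k = 2)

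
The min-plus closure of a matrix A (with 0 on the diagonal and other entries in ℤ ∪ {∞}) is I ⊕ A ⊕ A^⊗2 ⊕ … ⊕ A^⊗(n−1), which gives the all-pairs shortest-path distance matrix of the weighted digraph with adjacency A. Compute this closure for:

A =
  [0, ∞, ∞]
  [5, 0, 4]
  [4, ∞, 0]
Closure =
  [0, ∞, ∞]
  [5, 0, 4]
  [4, ∞, 0]

This is the Floyd-Warshall all-pairs shortest-path computation. For each intermediate vertex k = 0, 1, …, 2, update dist[i][j] ← min(dist[i][j], dist[i][k] + dist[k][j]). The final matrix gives, for each (i, j), the minimum total weight of any directed path from i to j (possibly empty when i = j).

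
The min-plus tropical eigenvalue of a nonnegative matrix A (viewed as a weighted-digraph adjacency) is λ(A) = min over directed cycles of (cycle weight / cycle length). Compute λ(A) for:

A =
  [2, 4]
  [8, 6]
λ(A) = 2

Enumerate directed cycles and compute their means (weight / length). Sample:
  cycle 0 → 0: weight = 2, length = 1, mean = 2/1 ≈ 2.000
  cycle 1 → 1: weight = 6, length = 1, mean = 6/1 ≈ 6.000
  cycle 0 → 1 → 0: weight = 12, length = 2, mean = 12/2 ≈ 6.000
  cycle 1 → 0 → 1: weight = 12, length = 2, mean = 12/2 ≈ 6.000
Minimum mean = 2.000, attained e.g. along the cycle 0 → 0 with weight 2 and length 1. So λ(A) = 2/1 = 2.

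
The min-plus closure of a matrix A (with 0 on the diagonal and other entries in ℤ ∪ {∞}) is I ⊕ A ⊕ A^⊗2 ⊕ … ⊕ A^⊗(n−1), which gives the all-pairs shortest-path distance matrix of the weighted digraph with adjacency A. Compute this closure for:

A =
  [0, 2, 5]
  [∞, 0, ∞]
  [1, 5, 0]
Closure =
  [0, 2, 5]
  [∞, 0, ∞]
  [1, 3, 0]

This is the Floyd-Warshall all-pairs shortest-path computation. For each intermediate vertex k = 0, 1, …, 2, update dist[i][j] ← min(dist[i][j], dist[i][k] + dist[k][j]). The final matrix gives, for each (i, j), the minimum total weight of any directed path from i to j (possibly empty when i = j).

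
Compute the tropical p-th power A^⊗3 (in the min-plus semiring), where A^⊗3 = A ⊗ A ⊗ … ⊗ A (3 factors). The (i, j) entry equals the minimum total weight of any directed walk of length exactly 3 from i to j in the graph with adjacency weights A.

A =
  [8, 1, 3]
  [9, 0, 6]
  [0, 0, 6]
A^⊗3 =
  [7, 1, 6]
  [6, 0, 6]
  [3, 0, 6]

Each entry (A^⊗3)_ij equals the minimum over all length-3 walks i = v_0 → v_1 → … → v_3 = j of Σ_t A[v_t][v_{t+1}]. For example, for (i, j) = (0, 2) we minimise over 9 possible intermediate vertex sequences; the minimum is 6, attained along the walk 0 → 2 → 0 → 2.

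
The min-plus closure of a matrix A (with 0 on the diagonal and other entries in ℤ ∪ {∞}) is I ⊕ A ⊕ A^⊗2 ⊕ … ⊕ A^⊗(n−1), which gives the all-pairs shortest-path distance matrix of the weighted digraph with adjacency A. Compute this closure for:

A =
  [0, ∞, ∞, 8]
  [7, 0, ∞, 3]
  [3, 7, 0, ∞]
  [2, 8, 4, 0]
Closure =
  [0, 16, 12, 8]
  [5, 0, 7, 3]
  [3, 7, 0, 10]
  [2, 8, 4, 0]

This is the Floyd-Warshall all-pairs shortest-path computation. For each intermediate vertex k = 0, 1, …, 3, update dist[i][j] ← min(dist[i][j], dist[i][k] + dist[k][j]). The final matrix gives, for each (i, j), the minimum total weight of any directed path from i to j (possibly empty when i = j).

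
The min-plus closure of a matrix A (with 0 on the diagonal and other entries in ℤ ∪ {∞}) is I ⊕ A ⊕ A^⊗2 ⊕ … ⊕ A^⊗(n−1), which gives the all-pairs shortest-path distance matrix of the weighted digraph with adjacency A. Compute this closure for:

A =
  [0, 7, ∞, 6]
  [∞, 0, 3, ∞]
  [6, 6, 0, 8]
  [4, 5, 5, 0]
Closure =
  [0, 7, 10, 6]
  [9, 0, 3, 11]
  [6, 6, 0, 8]
  [4, 5, 5, 0]

This is the Floyd-Warshall all-pairs shortest-path computation. For each intermediate vertex k = 0, 1, …, 3, update dist[i][j] ← min(dist[i][j], dist[i][k] + dist[k][j]). The final matrix gives, for each (i, j), the minimum total weight of any directed path from i to j (possibly empty when i = j).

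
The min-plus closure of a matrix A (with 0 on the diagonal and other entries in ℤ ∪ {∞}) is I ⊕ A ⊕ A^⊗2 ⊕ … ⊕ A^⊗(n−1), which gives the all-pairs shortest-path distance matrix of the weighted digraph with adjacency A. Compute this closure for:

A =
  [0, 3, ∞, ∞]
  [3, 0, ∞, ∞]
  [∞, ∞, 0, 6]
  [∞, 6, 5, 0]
Closure =
  [0, 3, ∞, ∞]
  [3, 0, ∞, ∞]
  [15, 12, 0, 6]
  [9, 6, 5, 0]

This is the Floyd-Warshall all-pairs shortest-path computation. For each intermediate vertex k = 0, 1, …, 3, update dist[i][j] ← min(dist[i][j], dist[i][k] + dist[k][j]). The final matrix gives, for each (i, j), the minimum total weight of any directed path from i to j (possibly empty when i = j).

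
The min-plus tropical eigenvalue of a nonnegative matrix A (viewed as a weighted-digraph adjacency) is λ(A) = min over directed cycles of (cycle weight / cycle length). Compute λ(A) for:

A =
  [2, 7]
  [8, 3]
λ(A) = 2

Enumerate directed cycles and compute their means (weight / length). Sample:
  cycle 0 → 0: weight = 2, length = 1, mean = 2/1 ≈ 2.000
  cycle 1 → 1: weight = 3, length = 1, mean = 3/1 ≈ 3.000
  cycle 0 → 1 → 0: weight = 15, length = 2, mean = 15/2 ≈ 7.500
  cycle 1 → 0 → 1: weight = 15, length = 2, mean = 15/2 ≈ 7.500
Minimum mean = 2.000, attained e.g. along the cycle 0 → 0 with weight 2 and length 1. So λ(A) = 2/1 = 2.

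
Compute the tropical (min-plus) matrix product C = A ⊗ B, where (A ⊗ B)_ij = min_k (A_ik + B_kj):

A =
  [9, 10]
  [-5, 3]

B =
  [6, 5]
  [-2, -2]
A ⊗ B =
  [8, 8]
  [1, 0]

Apply the min-plus product entry-by-entry:
  C[0][0] = min over k of (A[0][0] + B[0][0] = 9 + 6 = 15, A[0][1] + B[1][0] = 10 + -2 = 8) = 8 (attained at k = 1)
  C[0][1] = min over k of (A[0][0] + B[0][1] = 9 + 5 = 14, A[0][1] + B[1][1] = 10 + -2 = 8) = 8 (attained at k = 1)
  C[1][0] = min over k of (A[1][0] + B[0][0] = -5 + 6 = 1, A[1][1] + B[1][0] = 3 + -2 = 1) = 1 (attained at k = 0)
  C[1][1] = min over k of (A[1][0] + B[0][1] = -5 + 5 = 0, A[1][1] + B[1][1] = 3 + -2 = 1) = 0 (attained at k = 0)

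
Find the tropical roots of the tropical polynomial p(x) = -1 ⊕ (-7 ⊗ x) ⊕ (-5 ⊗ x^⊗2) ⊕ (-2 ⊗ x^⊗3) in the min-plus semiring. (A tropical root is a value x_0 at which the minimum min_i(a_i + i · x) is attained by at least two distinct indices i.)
Roots: {-3, -2, 6}

Each tropical root is a break point of the lower envelope of the lines y = a_i + i · x (there are 4 lines, with slopes 0, 1, ..., 3). Only the lines that attain the minimum somewhere contribute to roots; other lines are dominated. Here the surviving (envelope) indices are i = 3, i = 2, i = 1, i = 0.
Intersections between consecutive envelope lines give the roots: for adjacent envelope indices i < j the intersection is x = (a_i − a_j) / (j − i). Reading off the sorted break points: {-3, -2, 6}.
Verification: at each break x_0, at least two indices attain the minimum of min_i(a_i + i · x_0).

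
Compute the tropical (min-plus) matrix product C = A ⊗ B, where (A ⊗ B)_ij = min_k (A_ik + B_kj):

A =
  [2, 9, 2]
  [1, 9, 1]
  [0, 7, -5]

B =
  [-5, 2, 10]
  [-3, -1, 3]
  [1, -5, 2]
A ⊗ B =
  [-3, -3, 4]
  [-4, -4, 3]
  [-5, -10, -3]

Apply the min-plus product entry-by-entry:
  C[0][0] = min over k of (A[0][0] + B[0][0] = 2 + -5 = -3, A[0][1] + B[1][0] = 9 + -3 = 6, A[0][2] + B[2][0] = 2 + 1 = 3) = -3 (attained at k = 0)
  C[0][1] = min over k of (A[0][0] + B[0][1] = 2 + 2 = 4, A[0][1] + B[1][1] = 9 + -1 = 8, A[0][2] + B[2][1] = 2 + -5 = -3) = -3 (attained at k = 2)
  C[0][2] = min over k of (A[0][0] + B[0][2] = 2 + 10 = 12, A[0][1] + B[1][2] = 9 + 3 = 12, A[0][2] + B[2][2] = 2 + 2 = 4) = 4 (attained at k = 2)
  C[1][0] = min over k of (A[1][0] + B[0][0] = 1 + -5 = -4, A[1][1] + B[1][0] = 9 + -3 = 6, A[1][2] + B[2][0] = 1 + 1 = 2) = -4 (attained at k = 0)
  C[1][1] = min over k of (A[1][0] + B[0][1] = 1 + 2 = 3, A[1][1] + B[1][1] = 9 + -1 = 8, A[1][2] + B[2][1] = 1 + -5 = -4) = -4 (attained at k = 2)
  C[1][2] = min over k of (A[1][0] + B[0][2] = 1 + 10 = 11, A[1][1] + B[1][2] = 9 + 3 = 12, A[1][2] + B[2][2] = 1 + 2 = 3) = 3 (attained at k = 2)
  C[2][0] = min over k of (A[2][0] + B[0][0] = 0 + -5 = -5, A[2][1] + B[1][0] = 7 + -3 = 4, A[2][2] + B[2][0] = -5 + 1 = -4) = -5 (attained at k = 0)
  C[2][1] = min over k of (A[2][0] + B[0][1] = 0 + 2 = 2, A[2][1] + B[1][1] = 7 + -1 = 6, A[2][2] + B[2][1] = -5 + -5 = -10) = -10 (attained at k = 2)
  C[2][2] = min over k of (A[2][0] + B[0][2] = 0 + 10 = 10, A[2][1] + B[1][2] = 7 + 3 = 10, A[2][2] + B[2][2] = -5 + 2 = -3) = -3 (attained at k = 2)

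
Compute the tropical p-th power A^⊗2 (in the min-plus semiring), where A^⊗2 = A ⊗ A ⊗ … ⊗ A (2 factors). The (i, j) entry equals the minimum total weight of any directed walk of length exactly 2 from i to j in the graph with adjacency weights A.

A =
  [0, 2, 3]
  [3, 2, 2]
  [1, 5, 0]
A^⊗2 =
  [0, 2, 3]
  [3, 4, 2]
  [1, 3, 0]

Each entry (A^⊗2)_ij equals the minimum over all length-2 walks i = v_0 → v_1 → … → v_2 = j of Σ_t A[v_t][v_{t+1}]. For example, for (i, j) = (0, 2) we minimise over 3 possible intermediate vertex sequences; the minimum is 3, attained along the walk 0 → 0 → 2.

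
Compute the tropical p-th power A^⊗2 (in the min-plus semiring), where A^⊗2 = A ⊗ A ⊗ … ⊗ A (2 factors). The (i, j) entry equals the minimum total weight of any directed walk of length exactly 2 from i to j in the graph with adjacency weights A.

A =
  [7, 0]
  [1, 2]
A^⊗2 =
  [1, 2]
  [3, 1]

Each entry (A^⊗2)_ij equals the minimum over all length-2 walks i = v_0 → v_1 → … → v_2 = j of Σ_t A[v_t][v_{t+1}]. For example, for (i, j) = (0, 1) we minimise over 2 possible intermediate vertex sequences; the minimum is 2, attained along the walk 0 → 1 → 1.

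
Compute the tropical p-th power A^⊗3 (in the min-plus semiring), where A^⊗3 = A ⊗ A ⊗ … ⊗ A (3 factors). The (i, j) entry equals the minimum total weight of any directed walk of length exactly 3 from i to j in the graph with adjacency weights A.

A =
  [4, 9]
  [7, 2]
A^⊗3 =
  [12, 13]
  [11, 6]

Each entry (A^⊗3)_ij equals the minimum over all length-3 walks i = v_0 → v_1 → … → v_3 = j of Σ_t A[v_t][v_{t+1}]. For example, for (i, j) = (0, 1) we minimise over 4 possible intermediate vertex sequences; the minimum is 13, attained along the walk 0 → 1 → 1 → 1.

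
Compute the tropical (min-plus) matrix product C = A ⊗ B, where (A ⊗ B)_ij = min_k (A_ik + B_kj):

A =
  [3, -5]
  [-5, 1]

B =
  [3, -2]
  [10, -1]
A ⊗ B =
  [5, -6]
  [-2, -7]

Apply the min-plus product entry-by-entry:
  C[0][0] = min over k of (A[0][0] + B[0][0] = 3 + 3 = 6, A[0][1] + B[1][0] = -5 + 10 = 5) = 5 (attained at k = 1)
  C[0][1] = min over k of (A[0][0] + B[0][1] = 3 + -2 = 1, A[0][1] + B[1][1] = -5 + -1 = -6) = -6 (attained at k = 1)
  C[1][0] = min over k of (A[1][0] + B[0][0] = -5 + 3 = -2, A[1][1] + B[1][0] = 1 + 10 = 11) = -2 (attained at k = 0)
  C[1][1] = min over k of (A[1][0] + B[0][1] = -5 + -2 = -7, A[1][1] + B[1][1] = 1 + -1 = 0) = -7 (attained at k = 0)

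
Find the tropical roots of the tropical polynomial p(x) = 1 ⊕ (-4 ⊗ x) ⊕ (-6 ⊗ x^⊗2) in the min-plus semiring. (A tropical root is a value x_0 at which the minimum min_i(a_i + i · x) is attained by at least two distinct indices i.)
Roots: {2, 5}

Each tropical root is a break point of the lower envelope of the lines y = a_i + i · x (there are 3 lines, with slopes 0, 1, ..., 2). Only the lines that attain the minimum somewhere contribute to roots; other lines are dominated. Here the surviving (envelope) indices are i = 2, i = 1, i = 0.
Intersections between consecutive envelope lines give the roots: for adjacent envelope indices i < j the intersection is x = (a_i − a_j) / (j − i). Reading off the sorted break points: {2, 5}.
Verification: at each break x_0, at least two indices attain the minimum of min_i(a_i + i · x_0).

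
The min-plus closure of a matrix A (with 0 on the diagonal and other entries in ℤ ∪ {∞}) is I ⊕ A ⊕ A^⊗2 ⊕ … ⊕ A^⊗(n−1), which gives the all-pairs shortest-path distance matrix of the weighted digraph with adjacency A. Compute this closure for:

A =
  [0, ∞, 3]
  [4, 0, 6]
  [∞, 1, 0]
Closure =
  [0, 4, 3]
  [4, 0, 6]
  [5, 1, 0]

This is the Floyd-Warshall all-pairs shortest-path computation. For each intermediate vertex k = 0, 1, …, 2, update dist[i][j] ← min(dist[i][j], dist[i][k] + dist[k][j]). The final matrix gives, for each (i, j), the minimum total weight of any directed path from i to j (possibly empty when i = j).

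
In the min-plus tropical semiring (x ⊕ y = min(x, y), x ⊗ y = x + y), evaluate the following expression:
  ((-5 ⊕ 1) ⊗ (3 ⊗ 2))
((-5 ⊕ 1) ⊗ (3 ⊗ 2)) = 0

Expand innermost to outermost. Recall ⊕ takes the minimum of its arguments and ⊗ takes their sum. Working out the expression ((-5 ⊕ 1) ⊗ (3 ⊗ 2)) gives 0.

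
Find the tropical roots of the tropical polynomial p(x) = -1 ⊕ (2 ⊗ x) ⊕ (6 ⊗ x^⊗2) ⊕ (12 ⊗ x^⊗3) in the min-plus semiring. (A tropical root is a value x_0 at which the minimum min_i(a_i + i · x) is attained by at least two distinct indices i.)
Roots: {-6, -4, -3}

Each tropical root is a break point of the lower envelope of the lines y = a_i + i · x (there are 4 lines, with slopes 0, 1, ..., 3). Only the lines that attain the minimum somewhere contribute to roots; other lines are dominated. Here the surviving (envelope) indices are i = 3, i = 2, i = 1, i = 0.
Intersections between consecutive envelope lines give the roots: for adjacent envelope indices i < j the intersection is x = (a_i − a_j) / (j − i). Reading off the sorted break points: {-6, -4, -3}.
Verification: at each break x_0, at least two indices attain the minimum of min_i(a_i + i · x_0).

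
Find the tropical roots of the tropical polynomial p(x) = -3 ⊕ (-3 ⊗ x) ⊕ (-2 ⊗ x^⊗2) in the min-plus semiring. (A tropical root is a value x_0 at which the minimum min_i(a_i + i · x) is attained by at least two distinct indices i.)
Roots: {-1, 0}

Each tropical root is a break point of the lower envelope of the lines y = a_i + i · x (there are 3 lines, with slopes 0, 1, ..., 2). Only the lines that attain the minimum somewhere contribute to roots; other lines are dominated. Here the surviving (envelope) indices are i = 2, i = 1, i = 0.
Intersections between consecutive envelope lines give the roots: for adjacent envelope indices i < j the intersection is x = (a_i − a_j) / (j − i). Reading off the sorted break points: {-1, 0}.
Verification: at each break x_0, at least two indices attain the minimum of min_i(a_i + i · x_0).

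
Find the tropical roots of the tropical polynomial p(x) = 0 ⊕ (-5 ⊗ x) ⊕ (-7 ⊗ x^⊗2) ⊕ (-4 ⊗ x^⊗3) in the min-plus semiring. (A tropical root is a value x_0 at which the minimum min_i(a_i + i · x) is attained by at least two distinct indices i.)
Roots: {-3, 2, 5}

Each tropical root is a break point of the lower envelope of the lines y = a_i + i · x (there are 4 lines, with slopes 0, 1, ..., 3). Only the lines that attain the minimum somewhere contribute to roots; other lines are dominated. Here the surviving (envelope) indices are i = 3, i = 2, i = 1, i = 0.
Intersections between consecutive envelope lines give the roots: for adjacent envelope indices i < j the intersection is x = (a_i − a_j) / (j − i). Reading off the sorted break points: {-3, 2, 5}.
Verification: at each break x_0, at least two indices attain the minimum of min_i(a_i + i · x_0).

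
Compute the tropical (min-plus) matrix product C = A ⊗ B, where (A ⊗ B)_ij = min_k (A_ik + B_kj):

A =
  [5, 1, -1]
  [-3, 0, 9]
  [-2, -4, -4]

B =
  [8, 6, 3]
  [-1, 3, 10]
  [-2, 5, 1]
A ⊗ B =
  [-3, 4, 0]
  [-1, 3, 0]
  [-6, -1, -3]

Apply the min-plus product entry-by-entry:
  C[0][0] = min over k of (A[0][0] + B[0][0] = 5 + 8 = 13, A[0][1] + B[1][0] = 1 + -1 = 0, A[0][2] + B[2][0] = -1 + -2 = -3) = -3 (attained at k = 2)
  C[0][1] = min over k of (A[0][0] + B[0][1] = 5 + 6 = 11, A[0][1] + B[1][1] = 1 + 3 = 4, A[0][2] + B[2][1] = -1 + 5 = 4) = 4 (attained at k = 1)
  C[0][2] = min over k of (A[0][0] + B[0][2] = 5 + 3 = 8, A[0][1] + B[1][2] = 1 + 10 = 11, A[0][2] + B[2][2] = -1 + 1 = 0) = 0 (attained at k = 2)
  C[1][0] = min over k of (A[1][0] + B[0][0] = -3 + 8 = 5, A[1][1] + B[1][0] = 0 + -1 = -1, A[1][2] + B[2][0] = 9 + -2 = 7) = -1 (attained at k = 1)
  C[1][1] = min over k of (A[1][0] + B[0][1] = -3 + 6 = 3, A[1][1] + B[1][1] = 0 + 3 = 3, A[1][2] + B[2][1] = 9 + 5 = 14) = 3 (attained at k = 0)
  C[1][2] = min over k of (A[1][0] + B[0][2] = -3 + 3 = 0, A[1][1] + B[1][2] = 0 + 10 = 10, A[1][2] + B[2][2] = 9 + 1 = 10) = 0 (attained at k = 0)
  C[2][0] = min over k of (A[2][0] + B[0][0] = -2 + 8 = 6, A[2][1] + B[1][0] = -4 + -1 = -5, A[2][2] + B[2][0] = -4 + -2 = -6) = -6 (attained at k = 2)
  C[2][1] = min over k of (A[2][0] + B[0][1] = -2 + 6 = 4, A[2][1] + B[1][1] = -4 + 3 = -1, A[2][2] + B[2][1] = -4 + 5 = 1) = -1 (attained at k = 1)
  C[2][2] = min over k of (A[2][0] + B[0][2] = -2 + 3 = 1, A[2][1] + B[1][2] = -4 + 10 = 6, A[2][2] + B[2][2] = -4 + 1 = -3) = -3 (attained at k = 2)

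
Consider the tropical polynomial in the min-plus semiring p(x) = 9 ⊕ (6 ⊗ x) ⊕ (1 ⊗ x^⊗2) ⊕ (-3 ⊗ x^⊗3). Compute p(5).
p(5) = 9

A tropical monomial a ⊗ x^⊗i evaluates to a + i · x. Evaluating each term at x = 5:
  Term 0 contributes 9 + 0 · 5 = 9
  Term 1 contributes 6 + 1 · 5 = 11
  Term 2 contributes 1 + 2 · 5 = 11
  Term 3 contributes -3 + 3 · 5 = 12
p(5) = ⊕ of these = min[9, 11, 11, 12] = 9.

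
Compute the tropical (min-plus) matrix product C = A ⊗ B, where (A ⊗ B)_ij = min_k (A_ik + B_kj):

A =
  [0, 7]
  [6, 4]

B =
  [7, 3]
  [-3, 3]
A ⊗ B =
  [4, 3]
  [1, 7]

Apply the min-plus product entry-by-entry:
  C[0][0] = min over k of (A[0][0] + B[0][0] = 0 + 7 = 7, A[0][1] + B[1][0] = 7 + -3 = 4) = 4 (attained at k = 1)
  C[0][1] = min over k of (A[0][0] + B[0][1] = 0 + 3 = 3, A[0][1] + B[1][1] = 7 + 3 = 10) = 3 (attained at k = 0)
  C[1][0] = min over k of (A[1][0] + B[0][0] = 6 + 7 = 13, A[1][1] + B[1][0] = 4 + -3 = 1) = 1 (attained at k = 1)
  C[1][1] = min over k of (A[1][0] + B[0][1] = 6 + 3 = 9, A[1][1] + B[1][1] = 4 + 3 = 7) = 7 (attained at k = 1)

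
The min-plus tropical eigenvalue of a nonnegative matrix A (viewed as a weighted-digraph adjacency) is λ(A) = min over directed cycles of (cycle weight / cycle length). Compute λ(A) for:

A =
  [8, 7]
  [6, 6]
λ(A) = 6

Enumerate directed cycles and compute their means (weight / length). Sample:
  cycle 0 → 0: weight = 8, length = 1, mean = 8/1 ≈ 8.000
  cycle 1 → 1: weight = 6, length = 1, mean = 6/1 ≈ 6.000
  cycle 0 → 1 → 0: weight = 13, length = 2, mean = 13/2 ≈ 6.500
  cycle 1 → 0 → 1: weight = 13, length = 2, mean = 13/2 ≈ 6.500
Minimum mean = 6.000, attained e.g. along the cycle 1 → 1 with weight 6 and length 1. So λ(A) = 6/1 = 6.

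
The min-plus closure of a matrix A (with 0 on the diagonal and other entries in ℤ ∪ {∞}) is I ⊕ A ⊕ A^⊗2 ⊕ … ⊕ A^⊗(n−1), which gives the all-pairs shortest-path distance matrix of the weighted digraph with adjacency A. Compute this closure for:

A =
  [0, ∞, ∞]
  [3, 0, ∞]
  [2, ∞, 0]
Closure =
  [0, ∞, ∞]
  [3, 0, ∞]
  [2, ∞, 0]

This is the Floyd-Warshall all-pairs shortest-path computation. For each intermediate vertex k = 0, 1, …, 2, update dist[i][j] ← min(dist[i][j], dist[i][k] + dist[k][j]). The final matrix gives, for each (i, j), the minimum total weight of any directed path from i to j (possibly empty when i = j).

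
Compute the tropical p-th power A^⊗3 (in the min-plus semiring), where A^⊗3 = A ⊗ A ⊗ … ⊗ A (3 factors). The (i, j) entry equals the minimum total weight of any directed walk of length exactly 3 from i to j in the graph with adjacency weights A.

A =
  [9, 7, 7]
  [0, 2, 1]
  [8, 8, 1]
A^⊗3 =
  [9, 11, 9]
  [4, 6, 3]
  [9, 10, 3]

Each entry (A^⊗3)_ij equals the minimum over all length-3 walks i = v_0 → v_1 → … → v_3 = j of Σ_t A[v_t][v_{t+1}]. For example, for (i, j) = (0, 2) we minimise over 9 possible intermediate vertex sequences; the minimum is 9, attained along the walk 0 → 1 → 2 → 2.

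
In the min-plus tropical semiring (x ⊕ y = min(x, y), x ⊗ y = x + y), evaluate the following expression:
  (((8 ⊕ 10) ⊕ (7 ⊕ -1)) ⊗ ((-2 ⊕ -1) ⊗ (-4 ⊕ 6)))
(((8 ⊕ 10) ⊕ (7 ⊕ -1)) ⊗ ((-2 ⊕ -1) ⊗ (-4 ⊕ 6))) = -7

Expand innermost to outermost. Recall ⊕ takes the minimum of its arguments and ⊗ takes their sum. Working out the expression (((8 ⊕ 10) ⊕ (7 ⊕ -1)) ⊗ ((-2 ⊕ -1) ⊗ (-4 ⊕ 6))) gives -7.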